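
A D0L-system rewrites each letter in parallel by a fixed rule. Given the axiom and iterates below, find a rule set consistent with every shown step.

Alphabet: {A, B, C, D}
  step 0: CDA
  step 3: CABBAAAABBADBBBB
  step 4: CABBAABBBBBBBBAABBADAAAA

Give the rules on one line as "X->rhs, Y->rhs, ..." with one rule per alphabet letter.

  step 3 ⇒ step 4: CABBAAAABBADBBBB ⇒ CA·BB·A·A·BB·BB·BB·BB·A·A·BB·AD·A·A·A·A
    A ↦ BB
    B ↦ A
    C ↦ CA
    D ↦ AD

A->BB, B->A, C->CA, D->AD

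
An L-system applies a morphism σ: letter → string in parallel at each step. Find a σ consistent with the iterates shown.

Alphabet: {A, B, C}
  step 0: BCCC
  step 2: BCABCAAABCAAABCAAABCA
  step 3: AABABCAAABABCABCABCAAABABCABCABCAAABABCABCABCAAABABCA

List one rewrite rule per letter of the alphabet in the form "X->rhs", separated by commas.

A->BCA, B->AA, C->BA

  step 2 ⇒ step 3: BCABCAAABCAAABCAAABCA ⇒ AA·BA·BCA·AA·BA·BCA·BCA·BCA·AA·BA·BCA·BCA·BCA·AA·BA·BCA·BCA·BCA·AA·BA·BCA
    A ↦ BCA
    B ↦ AA
    C ↦ BA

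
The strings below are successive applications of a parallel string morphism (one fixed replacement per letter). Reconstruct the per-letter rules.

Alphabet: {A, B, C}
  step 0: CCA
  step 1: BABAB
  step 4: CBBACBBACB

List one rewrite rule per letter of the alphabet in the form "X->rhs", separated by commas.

  step 0 ⇒ step 1: CCA ⇒ BA·BA·B
    A ↦ B
    C ↦ BA
    B ↦ C  (constrained at step 1)

A->B, B->C, C->BA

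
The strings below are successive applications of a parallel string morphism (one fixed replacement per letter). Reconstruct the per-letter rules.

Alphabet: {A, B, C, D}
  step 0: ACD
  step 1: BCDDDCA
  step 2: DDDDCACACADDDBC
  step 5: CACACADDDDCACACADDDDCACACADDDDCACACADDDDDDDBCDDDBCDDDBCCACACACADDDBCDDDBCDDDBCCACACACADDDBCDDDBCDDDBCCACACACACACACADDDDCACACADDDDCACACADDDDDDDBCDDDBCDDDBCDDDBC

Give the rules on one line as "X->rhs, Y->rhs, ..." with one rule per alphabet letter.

A->BC, B->D, C->DDD, D->CA

  step 1 ⇒ step 2: BCDDDCA ⇒ D·DDD·CA·CA·CA·DDD·BC
    A ↦ BC
    B ↦ D
    C ↦ DDD
    D ↦ CA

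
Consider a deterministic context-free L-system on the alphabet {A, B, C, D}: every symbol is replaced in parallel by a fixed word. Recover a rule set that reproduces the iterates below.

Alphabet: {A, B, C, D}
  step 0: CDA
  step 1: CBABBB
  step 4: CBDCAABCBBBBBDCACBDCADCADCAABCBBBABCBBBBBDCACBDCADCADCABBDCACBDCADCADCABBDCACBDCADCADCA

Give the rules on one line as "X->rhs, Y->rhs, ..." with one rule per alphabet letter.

  step 0 ⇒ step 1: CDA ⇒ CB·AB·BB
    A ↦ BB
    C ↦ CB
    D ↦ AB
    B ↦ DCA  (constrained at step 1)

A->BB, B->DCA, C->CB, D->AB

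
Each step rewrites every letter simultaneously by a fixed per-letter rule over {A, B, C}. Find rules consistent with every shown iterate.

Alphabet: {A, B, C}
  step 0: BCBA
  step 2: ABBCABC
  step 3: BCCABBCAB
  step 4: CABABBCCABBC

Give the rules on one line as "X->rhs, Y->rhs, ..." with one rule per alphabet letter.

  step 3 ⇒ step 4: BCCABBCAB ⇒ C·AB·AB·B·C·C·AB·B·C
    A ↦ B
    B ↦ C
    C ↦ AB

A->B, B->C, C->AB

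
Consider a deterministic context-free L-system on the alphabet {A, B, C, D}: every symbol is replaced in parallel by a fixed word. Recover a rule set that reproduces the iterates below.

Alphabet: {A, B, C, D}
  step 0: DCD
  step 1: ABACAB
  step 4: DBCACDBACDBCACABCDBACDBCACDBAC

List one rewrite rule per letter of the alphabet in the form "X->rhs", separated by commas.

A->DB, B->C, C->AC, D->AB

  step 0 ⇒ step 1: DCD ⇒ AB·AC·AB
    C ↦ AC
    D ↦ AB
    A ↦ DB  (constrained at step 1)
    B ↦ C  (constrained at step 1)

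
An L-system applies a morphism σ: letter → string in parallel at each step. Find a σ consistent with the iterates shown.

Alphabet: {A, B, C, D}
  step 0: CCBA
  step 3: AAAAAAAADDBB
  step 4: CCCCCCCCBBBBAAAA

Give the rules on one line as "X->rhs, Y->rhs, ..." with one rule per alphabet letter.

A->C, B->AA, C->D, D->BB

  step 3 ⇒ step 4: AAAAAAAADDBB ⇒ C·C·C·C·C·C·C·C·BB·BB·AA·AA
    A ↦ C
    B ↦ AA
    D ↦ BB
    C ↦ D  (constrained at step 0)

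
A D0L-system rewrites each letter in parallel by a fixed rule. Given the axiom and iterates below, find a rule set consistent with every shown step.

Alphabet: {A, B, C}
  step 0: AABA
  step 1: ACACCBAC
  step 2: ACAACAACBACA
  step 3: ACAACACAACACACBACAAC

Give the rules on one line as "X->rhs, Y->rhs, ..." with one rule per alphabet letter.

A->AC, B->CB, C->A

  step 2 ⇒ step 3: ACAACAACBACA ⇒ AC·A·AC·AC·A·AC·AC·A·CB·AC·A·AC
    A ↦ AC
    B ↦ CB
    C ↦ A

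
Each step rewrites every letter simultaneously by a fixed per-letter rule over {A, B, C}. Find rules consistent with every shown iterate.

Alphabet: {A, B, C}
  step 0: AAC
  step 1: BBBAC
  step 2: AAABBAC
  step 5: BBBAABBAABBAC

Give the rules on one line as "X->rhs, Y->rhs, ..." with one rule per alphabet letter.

A->B, B->A, C->BAC

  step 1 ⇒ step 2: BBBAC ⇒ A·A·A·B·BAC
    A ↦ B
    B ↦ A
    C ↦ BAC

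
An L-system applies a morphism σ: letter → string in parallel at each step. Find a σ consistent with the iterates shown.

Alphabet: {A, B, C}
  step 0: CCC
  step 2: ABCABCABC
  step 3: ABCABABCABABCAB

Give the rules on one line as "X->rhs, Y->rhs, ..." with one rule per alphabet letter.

  step 2 ⇒ step 3: ABCABCABC ⇒ AB·C·AB·AB·C·AB·AB·C·AB
    A ↦ AB
    B ↦ C
    C ↦ AB

A->AB, B->C, C->AB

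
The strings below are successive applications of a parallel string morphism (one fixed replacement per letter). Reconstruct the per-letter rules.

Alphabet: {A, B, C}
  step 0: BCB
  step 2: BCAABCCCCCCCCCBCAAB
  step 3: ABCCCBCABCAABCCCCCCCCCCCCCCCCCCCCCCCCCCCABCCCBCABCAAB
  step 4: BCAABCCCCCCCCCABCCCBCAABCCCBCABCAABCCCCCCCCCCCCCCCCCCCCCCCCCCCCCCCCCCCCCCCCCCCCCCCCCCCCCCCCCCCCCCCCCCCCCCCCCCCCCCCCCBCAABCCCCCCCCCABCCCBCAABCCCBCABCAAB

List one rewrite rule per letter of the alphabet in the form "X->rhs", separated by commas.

A->BCA, B->AB, C->CCC

  step 3 ⇒ step 4: ABCCCBCABCAABCCCCCCCCCCCCCCCCCCCCCCCCCCCABCCCBCABCAAB ⇒ BCA·AB·CCC·CCC·CCC·AB·CCC·BCA·AB·CCC·BCA·BCA·AB·CCC·CCC·CCC·CCC·CCC·CCC·CCC·CCC·CCC·CCC·CCC·CCC·CCC·CCC·CCC·CCC·CCC·CCC·CCC·CCC·CCC·CCC·CCC·CCC·CCC·CCC·CCC·BCA·AB·CCC·CCC·CCC·AB·CCC·BCA·AB·CCC·BCA·BCA·AB
    A ↦ BCA
    B ↦ AB
    C ↦ CCC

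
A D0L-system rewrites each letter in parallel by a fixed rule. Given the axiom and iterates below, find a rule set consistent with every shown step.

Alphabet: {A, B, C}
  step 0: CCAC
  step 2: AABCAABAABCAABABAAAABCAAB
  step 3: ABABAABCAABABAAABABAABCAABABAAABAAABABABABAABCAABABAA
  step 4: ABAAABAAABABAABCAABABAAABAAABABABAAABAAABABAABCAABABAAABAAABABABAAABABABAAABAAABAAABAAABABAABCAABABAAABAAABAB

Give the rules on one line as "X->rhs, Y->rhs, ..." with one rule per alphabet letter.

  step 3 ⇒ step 4: ABABAABCAABABAAABABAABCAABABAAABAAABABABABAABCAABABAA ⇒ AB·AA·AB·AA·AB·AB·AA·BCA·AB·AB·AA·AB·AA·AB·AB·AB·AA·AB·AA·AB·AB·AA·BCA·AB·AB·AA·AB·AA·AB·AB·AB·AA·AB·AB·AB·AA·AB·AA·AB·AA·AB·AA·AB·AB·AA·BCA·AB·AB·AA·AB·AA·AB·AB
    A ↦ AB
    B ↦ AA
    C ↦ BCA

A->AB, B->AA, C->BCA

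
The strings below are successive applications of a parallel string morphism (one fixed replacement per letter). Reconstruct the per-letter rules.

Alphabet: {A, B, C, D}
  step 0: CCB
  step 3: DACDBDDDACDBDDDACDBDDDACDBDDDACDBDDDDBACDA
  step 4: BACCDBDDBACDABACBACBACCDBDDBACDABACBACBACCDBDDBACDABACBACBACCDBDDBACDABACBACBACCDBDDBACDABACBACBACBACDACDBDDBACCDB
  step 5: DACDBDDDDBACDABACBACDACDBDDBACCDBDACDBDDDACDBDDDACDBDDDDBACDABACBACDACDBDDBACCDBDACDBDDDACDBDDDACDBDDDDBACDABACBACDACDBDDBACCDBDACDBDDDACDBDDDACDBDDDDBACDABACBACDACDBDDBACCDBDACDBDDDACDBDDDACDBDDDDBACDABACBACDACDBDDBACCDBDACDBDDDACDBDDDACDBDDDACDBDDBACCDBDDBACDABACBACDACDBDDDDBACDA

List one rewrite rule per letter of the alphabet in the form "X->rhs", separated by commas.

  step 4 ⇒ step 5: BACCDBDDBACDABACBACBACCDBDDBACDABACBACBACCDBDDBACDABACBACBACCDBDDBACDABACBACBACCDBDDBACDABACBACBACBACDACDBDDBACCDB ⇒ DA·CDB·DD·DD·BAC·DA·BAC·BAC·DA·CDB·DD·BAC·CDB·DA·CDB·DD·DA·CDB·DD·DA·CDB·DD·DD·BAC·DA·BAC·BAC·DA·CDB·DD·BAC·CDB·DA·CDB·DD·DA·CDB·DD·DA·CDB·DD·DD·BAC·DA·BAC·BAC·DA·CDB·DD·BAC·CDB·DA·CDB·DD·DA·CDB·DD·DA·CDB·DD·DD·BAC·DA·BAC·BAC·DA·CDB·DD·BAC·CDB·DA·CDB·DD·DA·CDB·DD·DA·CDB·DD·DD·BAC·DA·BAC·BAC·DA·CDB·DD·BAC·CDB·DA·CDB·DD·DA·CDB·DD·DA·CDB·DD·DA·CDB·DD·BAC·CDB·DD·BAC·DA·BAC·BAC·DA·CDB·DD·DD·BAC·DA
    A ↦ CDB
    B ↦ DA
    C ↦ DD
    D ↦ BAC

A->CDB, B->DA, C->DD, D->BAC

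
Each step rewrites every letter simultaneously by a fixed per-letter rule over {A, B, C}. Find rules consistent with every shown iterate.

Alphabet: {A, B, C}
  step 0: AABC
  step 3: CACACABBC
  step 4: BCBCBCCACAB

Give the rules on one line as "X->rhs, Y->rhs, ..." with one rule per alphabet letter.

  step 3 ⇒ step 4: CACACABBC ⇒ B·C·B·C·B·C·CA·CA·B
    A ↦ C
    B ↦ CA
    C ↦ B

A->C, B->CA, C->B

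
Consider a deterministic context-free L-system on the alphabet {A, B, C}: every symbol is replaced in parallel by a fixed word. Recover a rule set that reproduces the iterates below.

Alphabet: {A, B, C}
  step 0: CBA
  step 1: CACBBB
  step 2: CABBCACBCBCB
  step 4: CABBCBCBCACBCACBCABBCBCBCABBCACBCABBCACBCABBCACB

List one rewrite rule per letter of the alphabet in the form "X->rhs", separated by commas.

  step 1 ⇒ step 2: CACBBB ⇒ CA·BB·CA·CB·CB·CB
    A ↦ BB
    B ↦ CB
    C ↦ CA

A->BB, B->CB, C->CA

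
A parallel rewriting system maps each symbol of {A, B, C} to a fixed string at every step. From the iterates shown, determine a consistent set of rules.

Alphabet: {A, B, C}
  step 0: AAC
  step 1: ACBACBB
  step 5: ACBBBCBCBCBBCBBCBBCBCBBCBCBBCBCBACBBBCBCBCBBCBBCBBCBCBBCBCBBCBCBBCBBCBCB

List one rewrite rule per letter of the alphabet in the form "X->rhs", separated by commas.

  step 0 ⇒ step 1: AAC ⇒ ACB·ACB·B
    A ↦ ACB
    C ↦ B
    B ↦ BC  (constrained at step 1)

A->ACB, B->BC, C->B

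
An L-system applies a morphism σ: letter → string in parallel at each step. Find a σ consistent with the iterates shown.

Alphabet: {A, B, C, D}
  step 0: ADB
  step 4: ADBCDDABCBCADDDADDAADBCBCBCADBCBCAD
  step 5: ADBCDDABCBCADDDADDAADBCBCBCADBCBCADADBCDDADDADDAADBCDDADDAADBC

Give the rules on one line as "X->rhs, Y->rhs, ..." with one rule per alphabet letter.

  step 4 ⇒ step 5: ADBCDDABCBCADDDADDAADBCBCBCADBCBCAD ⇒ AD·BC·DD·A·BC·BC·AD·DD·A·DD·A·AD·BC·BC·BC·AD·BC·BC·AD·AD·BC·DD·A·DD·A·DD·A·AD·BC·DD·A·DD·A·AD·BC
    A ↦ AD
    B ↦ DD
    C ↦ A
    D ↦ BC

A->AD, B->DD, C->A, D->BC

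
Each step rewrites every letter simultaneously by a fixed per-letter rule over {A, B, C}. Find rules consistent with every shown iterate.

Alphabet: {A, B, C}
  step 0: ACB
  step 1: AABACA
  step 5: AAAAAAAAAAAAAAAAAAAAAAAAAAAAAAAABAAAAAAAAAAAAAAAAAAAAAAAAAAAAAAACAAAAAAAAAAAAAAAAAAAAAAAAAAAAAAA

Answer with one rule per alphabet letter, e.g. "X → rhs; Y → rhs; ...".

  step 0 ⇒ step 1: ACB ⇒ AA·BA·CA
    A ↦ AA
    B ↦ CA
    C ↦ BA

A->AA, B->CA, C->BA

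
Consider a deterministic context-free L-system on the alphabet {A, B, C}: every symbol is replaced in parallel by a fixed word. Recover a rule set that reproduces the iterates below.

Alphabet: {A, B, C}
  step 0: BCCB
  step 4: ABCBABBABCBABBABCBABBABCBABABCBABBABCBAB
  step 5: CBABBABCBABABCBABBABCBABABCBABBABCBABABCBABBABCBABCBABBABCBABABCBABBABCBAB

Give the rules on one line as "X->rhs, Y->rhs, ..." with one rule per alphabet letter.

  step 4 ⇒ step 5: ABCBABBABCBABBABCBABBABCBABABCBABBABCBAB ⇒ CB·AB·B·AB·CB·AB·AB·CB·AB·B·AB·CB·AB·AB·CB·AB·B·AB·CB·AB·AB·CB·AB·B·AB·CB·AB·CB·AB·B·AB·CB·AB·AB·CB·AB·B·AB·CB·AB
    A ↦ CB
    B ↦ AB
    C ↦ B

A->CB, B->AB, C->B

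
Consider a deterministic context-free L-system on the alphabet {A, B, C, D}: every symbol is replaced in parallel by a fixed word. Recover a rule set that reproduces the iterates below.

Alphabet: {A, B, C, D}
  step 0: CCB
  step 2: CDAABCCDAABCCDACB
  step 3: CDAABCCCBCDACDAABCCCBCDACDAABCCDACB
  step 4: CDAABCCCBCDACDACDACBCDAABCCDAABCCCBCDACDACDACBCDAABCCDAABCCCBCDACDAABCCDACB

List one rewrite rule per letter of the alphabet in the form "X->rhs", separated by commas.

A->C, B->CB, C->CDA, D->AB

  step 3 ⇒ step 4: CDAABCCCBCDACDAABCCCBCDACDAABCCDACB ⇒ CDA·AB·C·C·CB·CDA·CDA·CDA·CB·CDA·AB·C·CDA·AB·C·C·CB·CDA·CDA·CDA·CB·CDA·AB·C·CDA·AB·C·C·CB·CDA·CDA·AB·C·CDA·CB
    A ↦ C
    B ↦ CB
    C ↦ CDA
    D ↦ AB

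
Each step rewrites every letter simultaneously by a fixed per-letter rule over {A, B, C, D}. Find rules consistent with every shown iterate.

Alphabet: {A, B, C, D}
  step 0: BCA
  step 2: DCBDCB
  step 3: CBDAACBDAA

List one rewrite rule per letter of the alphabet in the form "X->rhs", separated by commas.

A->D, B->A, C->DA, D->CB

  step 2 ⇒ step 3: DCBDCB ⇒ CB·DA·A·CB·DA·A
    B ↦ A
    C ↦ DA
    D ↦ CB
    A ↦ D  (constrained at step 0)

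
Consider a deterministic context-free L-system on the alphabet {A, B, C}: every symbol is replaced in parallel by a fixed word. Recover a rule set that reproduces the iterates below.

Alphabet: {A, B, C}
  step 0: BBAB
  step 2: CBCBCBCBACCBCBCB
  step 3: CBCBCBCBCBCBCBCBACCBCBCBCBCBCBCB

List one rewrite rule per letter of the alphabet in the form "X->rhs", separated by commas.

  step 2 ⇒ step 3: CBCBCBCBACCBCBCB ⇒ CB·CB·CB·CB·CB·CB·CB·CB·AC·CB·CB·CB·CB·CB·CB·CB
    A ↦ AC
    B ↦ CB
    C ↦ CB

A->AC, B->CB, C->CB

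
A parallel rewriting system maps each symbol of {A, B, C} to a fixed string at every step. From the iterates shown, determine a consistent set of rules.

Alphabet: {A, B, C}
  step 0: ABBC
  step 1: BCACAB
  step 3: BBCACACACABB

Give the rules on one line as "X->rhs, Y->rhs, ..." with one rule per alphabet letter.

  step 0 ⇒ step 1: ABBC ⇒ B·CA·CA·B
    A ↦ B
    B ↦ CA
    C ↦ B

A->B, B->CA, C->B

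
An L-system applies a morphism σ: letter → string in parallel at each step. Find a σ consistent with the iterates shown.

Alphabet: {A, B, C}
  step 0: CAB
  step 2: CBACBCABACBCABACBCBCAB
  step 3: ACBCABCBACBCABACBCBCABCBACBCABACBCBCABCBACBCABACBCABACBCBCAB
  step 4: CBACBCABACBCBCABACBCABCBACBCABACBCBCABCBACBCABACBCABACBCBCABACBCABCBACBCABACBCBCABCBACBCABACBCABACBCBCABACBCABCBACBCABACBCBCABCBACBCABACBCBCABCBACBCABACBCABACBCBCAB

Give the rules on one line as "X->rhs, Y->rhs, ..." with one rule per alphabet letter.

A->CB, B->CAB, C->ACB

  step 3 ⇒ step 4: ACBCABCBACBCABACBCBCABCBACBCABACBCBCABCBACBCABACBCABACBCBCAB ⇒ CB·ACB·CAB·ACB·CB·CAB·ACB·CAB·CB·ACB·CAB·ACB·CB·CAB·CB·ACB·CAB·ACB·CAB·ACB·CB·CAB·ACB·CAB·CB·ACB·CAB·ACB·CB·CAB·CB·ACB·CAB·ACB·CAB·ACB·CB·CAB·ACB·CAB·CB·ACB·CAB·ACB·CB·CAB·CB·ACB·CAB·ACB·CB·CAB·CB·ACB·CAB·ACB·CAB·ACB·CB·CAB
    A ↦ CB
    B ↦ CAB
    C ↦ ACB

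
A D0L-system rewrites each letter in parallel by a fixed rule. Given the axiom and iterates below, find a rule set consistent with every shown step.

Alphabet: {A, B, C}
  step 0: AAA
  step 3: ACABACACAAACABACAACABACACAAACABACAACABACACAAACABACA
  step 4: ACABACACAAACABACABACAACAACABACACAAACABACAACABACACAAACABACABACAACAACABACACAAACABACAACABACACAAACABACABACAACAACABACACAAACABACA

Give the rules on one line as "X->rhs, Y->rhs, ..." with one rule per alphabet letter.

A->ACA, B->CAA, C->B

  step 3 ⇒ step 4: ACABACACAAACABACAACABACACAAACABACAACABACACAAACABACA ⇒ ACA·B·ACA·CAA·ACA·B·ACA·B·ACA·ACA·ACA·B·ACA·CAA·ACA·B·ACA·ACA·B·ACA·CAA·ACA·B·ACA·B·ACA·ACA·ACA·B·ACA·CAA·ACA·B·ACA·ACA·B·ACA·CAA·ACA·B·ACA·B·ACA·ACA·ACA·B·ACA·CAA·ACA·B·ACA
    A ↦ ACA
    B ↦ CAA
    C ↦ B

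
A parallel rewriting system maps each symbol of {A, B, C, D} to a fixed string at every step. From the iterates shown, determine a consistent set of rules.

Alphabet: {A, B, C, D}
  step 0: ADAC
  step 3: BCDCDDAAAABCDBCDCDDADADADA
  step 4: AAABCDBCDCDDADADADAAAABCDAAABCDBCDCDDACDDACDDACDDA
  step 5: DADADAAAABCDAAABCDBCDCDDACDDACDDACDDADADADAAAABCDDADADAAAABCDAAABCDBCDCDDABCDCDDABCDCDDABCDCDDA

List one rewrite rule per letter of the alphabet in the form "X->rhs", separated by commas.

A->DA, B->AAA, C->B, D->CD

  step 4 ⇒ step 5: AAABCDBCDCDDADADADAAAABCDAAABCDBCDCDDACDDACDDACDDA ⇒ DA·DA·DA·AAA·B·CD·AAA·B·CD·B·CD·CD·DA·CD·DA·CD·DA·CD·DA·DA·DA·DA·AAA·B·CD·DA·DA·DA·AAA·B·CD·AAA·B·CD·B·CD·CD·DA·B·CD·CD·DA·B·CD·CD·DA·B·CD·CD·DA
    A ↦ DA
    B ↦ AAA
    C ↦ B
    D ↦ CD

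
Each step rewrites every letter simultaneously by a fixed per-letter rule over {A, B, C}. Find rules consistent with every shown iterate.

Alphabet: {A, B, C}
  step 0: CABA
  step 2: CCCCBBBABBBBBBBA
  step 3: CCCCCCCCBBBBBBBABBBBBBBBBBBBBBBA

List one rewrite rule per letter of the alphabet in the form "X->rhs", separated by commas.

A->BA, B->BB, C->CC

  step 2 ⇒ step 3: CCCCBBBABBBBBBBA ⇒ CC·CC·CC·CC·BB·BB·BB·BA·BB·BB·BB·BB·BB·BB·BB·BA
    A ↦ BA
    B ↦ BB
    C ↦ CC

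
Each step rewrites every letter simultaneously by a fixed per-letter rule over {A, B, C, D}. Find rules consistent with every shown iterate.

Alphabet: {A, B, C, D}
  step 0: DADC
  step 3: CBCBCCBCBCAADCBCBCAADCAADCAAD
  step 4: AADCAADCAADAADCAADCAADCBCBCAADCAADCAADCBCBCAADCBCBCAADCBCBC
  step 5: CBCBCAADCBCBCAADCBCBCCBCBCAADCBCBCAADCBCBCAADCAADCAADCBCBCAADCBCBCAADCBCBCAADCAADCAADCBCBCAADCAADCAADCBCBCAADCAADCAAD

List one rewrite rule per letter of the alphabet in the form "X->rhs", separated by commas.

  step 4 ⇒ step 5: AADCAADCAADAADCAADCAADCBCBCAADCAADCAADCBCBCAADCBCBCAADCBCBC ⇒ CB·CB·C·AAD·CB·CB·C·AAD·CB·CB·C·CB·CB·C·AAD·CB·CB·C·AAD·CB·CB·C·AAD·C·AAD·C·AAD·CB·CB·C·AAD·CB·CB·C·AAD·CB·CB·C·AAD·C·AAD·C·AAD·CB·CB·C·AAD·C·AAD·C·AAD·CB·CB·C·AAD·C·AAD·C·AAD
    A ↦ CB
    B ↦ C
    C ↦ AAD
    D ↦ C

A->CB, B->C, C->AAD, D->C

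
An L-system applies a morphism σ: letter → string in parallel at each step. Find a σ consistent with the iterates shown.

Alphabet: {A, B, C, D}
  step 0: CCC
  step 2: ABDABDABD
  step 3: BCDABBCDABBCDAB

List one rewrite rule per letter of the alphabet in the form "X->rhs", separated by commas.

A->BC, B->D, C->DB, D->AB

  step 2 ⇒ step 3: ABDABDABD ⇒ BC·D·AB·BC·D·AB·BC·D·AB
    A ↦ BC
    B ↦ D
    D ↦ AB
    C ↦ DB  (constrained at step 0)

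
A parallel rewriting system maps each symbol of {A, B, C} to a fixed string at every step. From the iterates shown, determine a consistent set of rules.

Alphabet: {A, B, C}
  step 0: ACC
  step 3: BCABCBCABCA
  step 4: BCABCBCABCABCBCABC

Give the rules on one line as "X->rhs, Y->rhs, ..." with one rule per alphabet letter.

A->BC, B->BC, C->A

  step 3 ⇒ step 4: BCABCBCABCA ⇒ BC·A·BC·BC·A·BC·A·BC·BC·A·BC
    A ↦ BC
    B ↦ BC
    C ↦ A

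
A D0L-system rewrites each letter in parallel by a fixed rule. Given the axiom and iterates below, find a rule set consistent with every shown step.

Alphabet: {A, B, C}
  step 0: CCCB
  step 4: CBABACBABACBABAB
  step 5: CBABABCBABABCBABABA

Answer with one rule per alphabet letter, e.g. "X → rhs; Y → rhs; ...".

A->B, B->A, C->CB

  step 4 ⇒ step 5: CBABACBABACBABAB ⇒ CB·A·B·A·B·CB·A·B·A·B·CB·A·B·A·B·A
    A ↦ B
    B ↦ A
    C ↦ CB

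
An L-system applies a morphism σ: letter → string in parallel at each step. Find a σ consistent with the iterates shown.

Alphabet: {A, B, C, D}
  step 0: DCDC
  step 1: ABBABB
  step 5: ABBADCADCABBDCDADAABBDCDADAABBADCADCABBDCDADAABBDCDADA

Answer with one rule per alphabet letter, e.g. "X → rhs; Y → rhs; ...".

A->DC, B->DA, C->BB, D->A

  step 0 ⇒ step 1: DCDC ⇒ A·BB·A·BB
    C ↦ BB
    D ↦ A
    A ↦ DC  (constrained at step 1)
    B ↦ DA  (constrained at step 1)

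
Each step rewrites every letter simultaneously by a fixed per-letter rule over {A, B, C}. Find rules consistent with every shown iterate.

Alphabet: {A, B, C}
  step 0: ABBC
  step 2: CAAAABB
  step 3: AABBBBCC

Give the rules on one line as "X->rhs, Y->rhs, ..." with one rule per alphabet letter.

  step 2 ⇒ step 3: CAAAABB ⇒ AA·B·B·B·B·C·C
    A ↦ B
    B ↦ C
    C ↦ AA

A->B, B->C, C->AA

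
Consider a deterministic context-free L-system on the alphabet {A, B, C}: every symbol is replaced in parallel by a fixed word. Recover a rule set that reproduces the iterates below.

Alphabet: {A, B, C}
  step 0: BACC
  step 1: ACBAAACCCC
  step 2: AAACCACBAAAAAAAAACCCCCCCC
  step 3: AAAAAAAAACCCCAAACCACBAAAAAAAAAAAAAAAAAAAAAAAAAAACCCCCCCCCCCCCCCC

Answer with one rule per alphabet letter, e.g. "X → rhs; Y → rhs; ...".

A->AAA, B->ACB, C->CC

  step 2 ⇒ step 3: AAACCACBAAAAAAAAACCCCCCCC ⇒ AAA·AAA·AAA·CC·CC·AAA·CC·ACB·AAA·AAA·AAA·AAA·AAA·AAA·AAA·AAA·AAA·CC·CC·CC·CC·CC·CC·CC·CC
    A ↦ AAA
    B ↦ ACB
    C ↦ CC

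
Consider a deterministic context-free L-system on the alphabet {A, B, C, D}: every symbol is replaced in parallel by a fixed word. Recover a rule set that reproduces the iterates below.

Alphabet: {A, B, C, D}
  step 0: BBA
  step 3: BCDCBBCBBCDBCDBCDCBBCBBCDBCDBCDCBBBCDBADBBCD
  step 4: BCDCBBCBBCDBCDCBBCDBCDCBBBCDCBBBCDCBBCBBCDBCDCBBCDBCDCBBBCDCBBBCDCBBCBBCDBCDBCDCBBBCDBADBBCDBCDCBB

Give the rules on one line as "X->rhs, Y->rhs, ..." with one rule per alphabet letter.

A->BAD, B->BCD, C->CB, D->B

  step 3 ⇒ step 4: BCDCBBCBBCDBCDBCDCBBCBBCDBCDBCDCBBBCDBADBBCD ⇒ BCD·CB·B·CB·BCD·BCD·CB·BCD·BCD·CB·B·BCD·CB·B·BCD·CB·B·CB·BCD·BCD·CB·BCD·BCD·CB·B·BCD·CB·B·BCD·CB·B·CB·BCD·BCD·BCD·CB·B·BCD·BAD·B·BCD·BCD·CB·B
    A ↦ BAD
    B ↦ BCD
    C ↦ CB
    D ↦ B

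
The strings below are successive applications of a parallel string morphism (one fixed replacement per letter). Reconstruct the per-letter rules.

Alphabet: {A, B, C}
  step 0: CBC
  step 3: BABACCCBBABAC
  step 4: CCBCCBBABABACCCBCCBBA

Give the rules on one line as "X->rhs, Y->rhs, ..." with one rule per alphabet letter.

A->CB, B->C, C->BA

  step 3 ⇒ step 4: BABACCCBBABAC ⇒ C·CB·C·CB·BA·BA·BA·C·C·CB·C·CB·BA
    A ↦ CB
    B ↦ C
    C ↦ BA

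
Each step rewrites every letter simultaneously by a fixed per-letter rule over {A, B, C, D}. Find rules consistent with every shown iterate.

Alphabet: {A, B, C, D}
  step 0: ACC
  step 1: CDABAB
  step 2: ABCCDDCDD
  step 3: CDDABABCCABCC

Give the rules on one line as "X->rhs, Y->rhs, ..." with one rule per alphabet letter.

  step 2 ⇒ step 3: ABCCDDCDD ⇒ CD·D·AB·AB·C·C·AB·C·C
    A ↦ CD
    B ↦ D
    C ↦ AB
    D ↦ C

A->CD, B->D, C->AB, D->C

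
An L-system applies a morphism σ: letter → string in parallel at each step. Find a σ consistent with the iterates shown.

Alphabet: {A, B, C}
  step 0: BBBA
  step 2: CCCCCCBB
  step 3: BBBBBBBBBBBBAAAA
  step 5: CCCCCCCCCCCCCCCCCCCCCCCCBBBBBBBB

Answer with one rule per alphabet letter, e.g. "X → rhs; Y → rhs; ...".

  step 2 ⇒ step 3: CCCCCCBB ⇒ BB·BB·BB·BB·BB·BB·AA·AA
    B ↦ AA
    C ↦ BB
    A ↦ C  (constrained at step 0)

A->C, B->AA, C->BB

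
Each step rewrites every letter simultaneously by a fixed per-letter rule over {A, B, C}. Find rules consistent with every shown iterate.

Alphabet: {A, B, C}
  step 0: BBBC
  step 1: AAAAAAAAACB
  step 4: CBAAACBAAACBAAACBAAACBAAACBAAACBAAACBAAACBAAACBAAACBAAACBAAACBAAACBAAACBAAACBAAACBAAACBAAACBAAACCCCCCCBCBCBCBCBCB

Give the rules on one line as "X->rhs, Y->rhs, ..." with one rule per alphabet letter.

  step 0 ⇒ step 1: BBBC ⇒ AAA·AAA·AAA·CB
    B ↦ AAA
    C ↦ CB
    A ↦ CC  (constrained at step 1)

A->CC, B->AAA, C->CB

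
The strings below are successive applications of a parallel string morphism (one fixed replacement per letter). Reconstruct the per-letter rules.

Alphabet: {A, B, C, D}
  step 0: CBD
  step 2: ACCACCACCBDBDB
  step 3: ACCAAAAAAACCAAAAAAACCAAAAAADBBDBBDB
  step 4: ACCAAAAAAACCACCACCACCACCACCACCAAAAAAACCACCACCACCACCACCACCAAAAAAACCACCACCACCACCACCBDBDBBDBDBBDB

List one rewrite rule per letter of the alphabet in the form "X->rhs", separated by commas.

A->ACC, B->DB, C->AAA, D->B

  step 3 ⇒ step 4: ACCAAAAAAACCAAAAAAACCAAAAAADBBDBBDB ⇒ ACC·AAA·AAA·ACC·ACC·ACC·ACC·ACC·ACC·ACC·AAA·AAA·ACC·ACC·ACC·ACC·ACC·ACC·ACC·AAA·AAA·ACC·ACC·ACC·ACC·ACC·ACC·B·DB·DB·B·DB·DB·B·DB
    A ↦ ACC
    B ↦ DB
    C ↦ AAA
    D ↦ B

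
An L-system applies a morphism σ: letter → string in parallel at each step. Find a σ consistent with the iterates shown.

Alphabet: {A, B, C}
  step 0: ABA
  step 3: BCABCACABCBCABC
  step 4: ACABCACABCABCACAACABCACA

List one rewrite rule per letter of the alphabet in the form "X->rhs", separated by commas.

  step 3 ⇒ step 4: BCABCACABCBCABC ⇒ AC·A·BC·AC·A·BC·A·BC·AC·A·AC·A·BC·AC·A
    A ↦ BC
    B ↦ AC
    C ↦ A

A->BC, B->AC, C->A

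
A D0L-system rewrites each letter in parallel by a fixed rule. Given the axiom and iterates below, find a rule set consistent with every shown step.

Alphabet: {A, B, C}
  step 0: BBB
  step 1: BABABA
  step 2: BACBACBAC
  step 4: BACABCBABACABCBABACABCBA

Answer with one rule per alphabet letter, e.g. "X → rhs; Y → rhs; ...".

A->C, B->BA, C->AB

  step 1 ⇒ step 2: BABABA ⇒ BA·C·BA·C·BA·C
    A ↦ C
    B ↦ BA
    C ↦ AB  (constrained at step 2)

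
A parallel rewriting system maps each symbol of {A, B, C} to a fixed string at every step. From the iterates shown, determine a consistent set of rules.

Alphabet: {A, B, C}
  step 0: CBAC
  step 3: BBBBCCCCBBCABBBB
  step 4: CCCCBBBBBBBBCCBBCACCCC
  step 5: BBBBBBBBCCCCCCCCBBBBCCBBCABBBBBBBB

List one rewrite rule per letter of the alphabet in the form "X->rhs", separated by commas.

A->CA, B->C, C->BB

  step 4 ⇒ step 5: CCCCBBBBBBBBCCBBCACCCC ⇒ BB·BB·BB·BB·C·C·C·C·C·C·C·C·BB·BB·C·C·BB·CA·BB·BB·BB·BB
    A ↦ CA
    B ↦ C
    C ↦ BB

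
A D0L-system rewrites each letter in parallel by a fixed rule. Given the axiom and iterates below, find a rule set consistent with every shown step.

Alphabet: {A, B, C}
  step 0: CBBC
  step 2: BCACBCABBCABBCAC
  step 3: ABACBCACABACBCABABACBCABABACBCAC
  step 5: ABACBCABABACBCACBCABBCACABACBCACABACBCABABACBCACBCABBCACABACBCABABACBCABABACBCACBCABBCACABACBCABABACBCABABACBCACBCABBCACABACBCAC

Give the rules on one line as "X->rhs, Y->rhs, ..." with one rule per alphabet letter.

A->BC, B->AB, C->AC

  step 2 ⇒ step 3: BCACBCABBCABBCAC ⇒ AB·AC·BC·AC·AB·AC·BC·AB·AB·AC·BC·AB·AB·AC·BC·AC
    A ↦ BC
    B ↦ AB
    C ↦ AC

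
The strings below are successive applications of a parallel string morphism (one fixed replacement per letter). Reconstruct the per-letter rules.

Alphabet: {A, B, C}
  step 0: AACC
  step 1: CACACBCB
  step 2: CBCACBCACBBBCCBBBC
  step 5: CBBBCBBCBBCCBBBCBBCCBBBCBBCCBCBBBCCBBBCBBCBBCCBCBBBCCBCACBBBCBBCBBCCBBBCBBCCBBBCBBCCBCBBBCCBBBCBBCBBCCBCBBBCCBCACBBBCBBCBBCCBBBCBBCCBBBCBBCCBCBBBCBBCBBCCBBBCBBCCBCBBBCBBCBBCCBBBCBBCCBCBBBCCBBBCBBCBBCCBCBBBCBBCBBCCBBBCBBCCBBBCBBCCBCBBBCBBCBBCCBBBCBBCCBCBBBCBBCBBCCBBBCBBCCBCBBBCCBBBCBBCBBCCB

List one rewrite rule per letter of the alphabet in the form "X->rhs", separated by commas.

A->CA, B->BBC, C->CB

  step 1 ⇒ step 2: CACACBCB ⇒ CB·CA·CB·CA·CB·BBC·CB·BBC
    A ↦ CA
    B ↦ BBC
    C ↦ CB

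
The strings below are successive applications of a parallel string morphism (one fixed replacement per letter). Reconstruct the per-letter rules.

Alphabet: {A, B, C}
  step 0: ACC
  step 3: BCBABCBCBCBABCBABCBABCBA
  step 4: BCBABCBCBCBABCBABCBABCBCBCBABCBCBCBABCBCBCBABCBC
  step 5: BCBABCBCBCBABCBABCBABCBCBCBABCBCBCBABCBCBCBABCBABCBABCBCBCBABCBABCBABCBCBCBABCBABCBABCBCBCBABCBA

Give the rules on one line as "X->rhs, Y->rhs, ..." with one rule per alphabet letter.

A->BC, B->BC, C->BA

  step 4 ⇒ step 5: BCBABCBCBCBABCBABCBABCBCBCBABCBCBCBABCBCBCBABCBC ⇒ BC·BA·BC·BC·BC·BA·BC·BA·BC·BA·BC·BC·BC·BA·BC·BC·BC·BA·BC·BC·BC·BA·BC·BA·BC·BA·BC·BC·BC·BA·BC·BA·BC·BA·BC·BC·BC·BA·BC·BA·BC·BA·BC·BC·BC·BA·BC·BA
    A ↦ BC
    B ↦ BC
    C ↦ BA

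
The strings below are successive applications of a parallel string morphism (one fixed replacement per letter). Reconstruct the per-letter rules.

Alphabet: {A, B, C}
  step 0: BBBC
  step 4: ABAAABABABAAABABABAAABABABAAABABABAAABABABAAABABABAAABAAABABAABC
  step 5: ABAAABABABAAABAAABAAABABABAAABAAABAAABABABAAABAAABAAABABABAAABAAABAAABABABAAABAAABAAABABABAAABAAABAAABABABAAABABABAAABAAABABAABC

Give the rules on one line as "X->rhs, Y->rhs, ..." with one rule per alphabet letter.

  step 4 ⇒ step 5: ABAAABABABAAABABABAAABABABAAABABABAAABABABAAABABABAAABAAABABAABC ⇒ AB·AA·AB·AB·AB·AA·AB·AA·AB·AA·AB·AB·AB·AA·AB·AA·AB·AA·AB·AB·AB·AA·AB·AA·AB·AA·AB·AB·AB·AA·AB·AA·AB·AA·AB·AB·AB·AA·AB·AA·AB·AA·AB·AB·AB·AA·AB·AA·AB·AA·AB·AB·AB·AA·AB·AB·AB·AA·AB·AA·AB·AB·AA·BC
    A ↦ AB
    B ↦ AA
    C ↦ BC

A->AB, B->AA, C->BC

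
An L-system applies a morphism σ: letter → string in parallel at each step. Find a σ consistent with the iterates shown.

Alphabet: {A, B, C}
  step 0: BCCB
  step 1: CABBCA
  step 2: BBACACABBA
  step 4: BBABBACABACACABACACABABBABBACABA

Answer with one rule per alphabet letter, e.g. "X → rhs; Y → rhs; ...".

  step 1 ⇒ step 2: CABBCA ⇒ B·BA·CA·CA·B·BA
    A ↦ BA
    B ↦ CA
    C ↦ B

A->BA, B->CA, C->B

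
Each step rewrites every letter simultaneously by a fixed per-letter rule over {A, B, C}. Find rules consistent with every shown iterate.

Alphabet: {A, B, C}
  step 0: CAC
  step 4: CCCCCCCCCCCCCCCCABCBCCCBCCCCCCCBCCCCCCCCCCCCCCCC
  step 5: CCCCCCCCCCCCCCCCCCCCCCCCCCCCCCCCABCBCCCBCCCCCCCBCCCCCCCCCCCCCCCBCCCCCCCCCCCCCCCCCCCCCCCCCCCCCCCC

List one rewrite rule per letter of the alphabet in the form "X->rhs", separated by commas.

A->AB, B->CB, C->CC

  step 4 ⇒ step 5: CCCCCCCCCCCCCCCCABCBCCCBCCCCCCCBCCCCCCCCCCCCCCCC ⇒ CC·CC·CC·CC·CC·CC·CC·CC·CC·CC·CC·CC·CC·CC·CC·CC·AB·CB·CC·CB·CC·CC·CC·CB·CC·CC·CC·CC·CC·CC·CC·CB·CC·CC·CC·CC·CC·CC·CC·CC·CC·CC·CC·CC·CC·CC·CC·CC
    A ↦ AB
    B ↦ CB
    C ↦ CC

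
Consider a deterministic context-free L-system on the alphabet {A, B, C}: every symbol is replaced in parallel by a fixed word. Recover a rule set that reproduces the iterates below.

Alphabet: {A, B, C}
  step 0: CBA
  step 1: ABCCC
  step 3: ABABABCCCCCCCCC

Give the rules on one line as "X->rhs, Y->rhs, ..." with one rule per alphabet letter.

A->C, B->CC, C->AB

  step 0 ⇒ step 1: CBA ⇒ AB·CC·C
    A ↦ C
    B ↦ CC
    C ↦ AB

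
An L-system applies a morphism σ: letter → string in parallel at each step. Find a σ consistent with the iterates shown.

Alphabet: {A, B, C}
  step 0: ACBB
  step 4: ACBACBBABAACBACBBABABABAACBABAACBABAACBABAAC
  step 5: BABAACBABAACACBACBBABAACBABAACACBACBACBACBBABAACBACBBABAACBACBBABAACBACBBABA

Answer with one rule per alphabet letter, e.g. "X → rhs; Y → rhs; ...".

  step 4 ⇒ step 5: ACBACBBABAACBACBBABABABAACBABAACBABAACBABAAC ⇒ B·ABA·AC·B·ABA·AC·AC·B·AC·B·B·ABA·AC·B·ABA·AC·AC·B·AC·B·AC·B·AC·B·B·ABA·AC·B·AC·B·B·ABA·AC·B·AC·B·B·ABA·AC·B·AC·B·B·ABA
    A ↦ B
    B ↦ AC
    C ↦ ABA

A->B, B->AC, C->ABA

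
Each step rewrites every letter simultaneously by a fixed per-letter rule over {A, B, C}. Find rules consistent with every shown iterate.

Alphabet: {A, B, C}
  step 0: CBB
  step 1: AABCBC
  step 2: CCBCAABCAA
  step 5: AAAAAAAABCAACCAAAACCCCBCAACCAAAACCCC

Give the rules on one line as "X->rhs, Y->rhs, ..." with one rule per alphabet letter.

A->C, B->BC, C->AA

  step 1 ⇒ step 2: AABCBC ⇒ C·C·BC·AA·BC·AA
    A ↦ C
    B ↦ BC
    C ↦ AA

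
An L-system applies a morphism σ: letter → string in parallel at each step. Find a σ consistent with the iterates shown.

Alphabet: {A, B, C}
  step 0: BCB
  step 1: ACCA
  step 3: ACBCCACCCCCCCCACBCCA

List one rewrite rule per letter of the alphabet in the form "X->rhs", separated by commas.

  step 0 ⇒ step 1: BCB ⇒ A·CC·A
    B ↦ A
    C ↦ CC
    A ↦ ACB  (constrained at step 1)

A->ACB, B->A, C->CC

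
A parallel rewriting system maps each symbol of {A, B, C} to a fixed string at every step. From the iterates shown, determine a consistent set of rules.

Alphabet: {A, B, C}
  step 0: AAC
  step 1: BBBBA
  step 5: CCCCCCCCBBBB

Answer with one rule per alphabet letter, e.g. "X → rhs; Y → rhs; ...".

  step 0 ⇒ step 1: AAC ⇒ BB·BB·A
    A ↦ BB
    C ↦ A
    B ↦ C  (constrained at step 1)

A->BB, B->C, C->A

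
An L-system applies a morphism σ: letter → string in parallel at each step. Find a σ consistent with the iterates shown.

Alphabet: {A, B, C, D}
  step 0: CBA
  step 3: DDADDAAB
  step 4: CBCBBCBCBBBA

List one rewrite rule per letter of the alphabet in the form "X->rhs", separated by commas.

A->B, B->A, C->DD, D->CB

  step 3 ⇒ step 4: DDADDAAB ⇒ CB·CB·B·CB·CB·B·B·A
    A ↦ B
    B ↦ A
    D ↦ CB
    C ↦ DD  (constrained at step 0)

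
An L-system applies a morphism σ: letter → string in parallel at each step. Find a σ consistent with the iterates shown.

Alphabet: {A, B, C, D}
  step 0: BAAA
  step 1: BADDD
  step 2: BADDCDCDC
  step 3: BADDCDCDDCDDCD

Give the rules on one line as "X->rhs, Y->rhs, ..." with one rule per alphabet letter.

  step 2 ⇒ step 3: BADDCDCDC ⇒ BA·D·DC·DC·D·DC·D·DC·D
    A ↦ D
    B ↦ BA
    C ↦ D
    D ↦ DC

A->D, B->BA, C->D, D->DC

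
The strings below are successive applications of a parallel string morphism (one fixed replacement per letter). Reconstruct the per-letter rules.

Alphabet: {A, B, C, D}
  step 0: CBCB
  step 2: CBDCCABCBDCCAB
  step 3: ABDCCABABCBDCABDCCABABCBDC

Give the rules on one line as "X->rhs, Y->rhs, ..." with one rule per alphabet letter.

  step 2 ⇒ step 3: CBDCCABCBDCCAB ⇒ AB·DC·C·AB·AB·CB·DC·AB·DC·C·AB·AB·CB·DC
    A ↦ CB
    B ↦ DC
    C ↦ AB
    D ↦ C

A->CB, B->DC, C->AB, D->C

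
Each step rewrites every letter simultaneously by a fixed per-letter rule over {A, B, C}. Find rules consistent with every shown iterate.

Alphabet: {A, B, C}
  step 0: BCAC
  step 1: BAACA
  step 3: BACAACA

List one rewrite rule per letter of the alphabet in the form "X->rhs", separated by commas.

A->C, B->BA, C->A

  step 0 ⇒ step 1: BCAC ⇒ BA·A·C·A
    A ↦ C
    B ↦ BA
    C ↦ A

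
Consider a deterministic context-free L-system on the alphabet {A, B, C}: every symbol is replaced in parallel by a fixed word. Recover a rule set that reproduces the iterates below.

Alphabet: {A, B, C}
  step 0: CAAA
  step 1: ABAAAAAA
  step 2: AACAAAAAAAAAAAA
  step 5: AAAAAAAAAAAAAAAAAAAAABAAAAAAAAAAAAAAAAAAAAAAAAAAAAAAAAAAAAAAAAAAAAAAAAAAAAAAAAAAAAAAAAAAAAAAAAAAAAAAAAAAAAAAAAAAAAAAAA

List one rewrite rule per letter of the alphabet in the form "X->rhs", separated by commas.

  step 1 ⇒ step 2: ABAAAAAA ⇒ AA·C·AA·AA·AA·AA·AA·AA
    A ↦ AA
    B ↦ C
  step 0 ⇒ step 1: CAAA ⇒ AB·AA·AA·AA
    C ↦ AB

A->AA, B->C, C->AB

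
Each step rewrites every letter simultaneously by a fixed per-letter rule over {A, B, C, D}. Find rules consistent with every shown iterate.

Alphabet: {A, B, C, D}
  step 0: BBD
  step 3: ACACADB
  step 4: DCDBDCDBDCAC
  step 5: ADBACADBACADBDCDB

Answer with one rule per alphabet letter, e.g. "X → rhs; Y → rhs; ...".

  step 4 ⇒ step 5: DCDBDCDBDCAC ⇒ A·DB·A·C·A·DB·A·C·A·DB·DC·DB
    A ↦ DC
    B ↦ C
    C ↦ DB
    D ↦ A

A->DC, B->C, C->DB, D->A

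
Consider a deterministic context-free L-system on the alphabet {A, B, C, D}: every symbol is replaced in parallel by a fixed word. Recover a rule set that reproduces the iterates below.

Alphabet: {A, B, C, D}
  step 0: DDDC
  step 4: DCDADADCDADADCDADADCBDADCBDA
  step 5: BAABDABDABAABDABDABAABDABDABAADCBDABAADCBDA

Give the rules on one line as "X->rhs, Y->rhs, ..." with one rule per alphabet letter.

  step 4 ⇒ step 5: DCDADADCDADADCDADADCBDADCBDA ⇒ B·AA·B·DA·B·DA·B·AA·B·DA·B·DA·B·AA·B·DA·B·DA·B·AA·DC·B·DA·B·AA·DC·B·DA
    A ↦ DA
    B ↦ DC
    C ↦ AA
    D ↦ B

A->DA, B->DC, C->AA, D->B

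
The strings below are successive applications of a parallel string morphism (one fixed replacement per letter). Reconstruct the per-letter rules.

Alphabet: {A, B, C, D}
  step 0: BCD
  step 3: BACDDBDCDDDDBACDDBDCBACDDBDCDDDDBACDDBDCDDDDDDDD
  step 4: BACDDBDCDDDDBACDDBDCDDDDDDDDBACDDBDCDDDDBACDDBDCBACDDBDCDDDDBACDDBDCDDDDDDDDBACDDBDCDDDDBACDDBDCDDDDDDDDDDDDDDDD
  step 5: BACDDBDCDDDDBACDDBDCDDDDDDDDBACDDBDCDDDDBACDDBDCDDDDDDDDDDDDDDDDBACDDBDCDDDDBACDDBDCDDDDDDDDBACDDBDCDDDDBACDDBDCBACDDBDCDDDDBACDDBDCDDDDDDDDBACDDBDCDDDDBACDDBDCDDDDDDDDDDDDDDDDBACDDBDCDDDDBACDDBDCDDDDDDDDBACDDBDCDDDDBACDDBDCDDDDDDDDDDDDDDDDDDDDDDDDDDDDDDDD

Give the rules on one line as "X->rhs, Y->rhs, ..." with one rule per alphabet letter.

A->DD, B->BAC, C->BDC, D->DD

  step 4 ⇒ step 5: BACDDBDCDDDDBACDDBDCDDDDDDDDBACDDBDCDDDDBACDDBDCBACDDBDCDDDDBACDDBDCDDDDDDDDBACDDBDCDDDDBACDDBDCDDDDDDDDDDDDDDDD ⇒ BAC·DD·BDC·DD·DD·BAC·DD·BDC·DD·DD·DD·DD·BAC·DD·BDC·DD·DD·BAC·DD·BDC·DD·DD·DD·DD·DD·DD·DD·DD·BAC·DD·BDC·DD·DD·BAC·DD·BDC·DD·DD·DD·DD·BAC·DD·BDC·DD·DD·BAC·DD·BDC·BAC·DD·BDC·DD·DD·BAC·DD·BDC·DD·DD·DD·DD·BAC·DD·BDC·DD·DD·BAC·DD·BDC·DD·DD·DD·DD·DD·DD·DD·DD·BAC·DD·BDC·DD·DD·BAC·DD·BDC·DD·DD·DD·DD·BAC·DD·BDC·DD·DD·BAC·DD·BDC·DD·DD·DD·DD·DD·DD·DD·DD·DD·DD·DD·DD·DD·DD·DD·DD
    A ↦ DD
    B ↦ BAC
    C ↦ BDC
    D ↦ DD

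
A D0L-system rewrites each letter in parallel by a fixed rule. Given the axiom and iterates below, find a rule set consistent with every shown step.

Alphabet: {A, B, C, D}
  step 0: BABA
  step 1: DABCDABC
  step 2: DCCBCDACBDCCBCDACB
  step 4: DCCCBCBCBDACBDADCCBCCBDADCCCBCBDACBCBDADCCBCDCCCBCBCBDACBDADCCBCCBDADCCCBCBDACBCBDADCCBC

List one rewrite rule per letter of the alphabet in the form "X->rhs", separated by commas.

  step 1 ⇒ step 2: DABCDABC ⇒ DCC·BC·DA·CB·DCC·BC·DA·CB
    A ↦ BC
    B ↦ DA
    C ↦ CB
    D ↦ DCC

A->BC, B->DA, C->CB, D->DCC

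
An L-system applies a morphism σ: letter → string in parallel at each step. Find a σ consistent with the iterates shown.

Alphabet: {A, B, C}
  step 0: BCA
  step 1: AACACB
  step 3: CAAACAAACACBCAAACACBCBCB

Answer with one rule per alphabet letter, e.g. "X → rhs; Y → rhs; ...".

A->CB, B->AA, C->CA

  step 0 ⇒ step 1: BCA ⇒ AA·CA·CB
    A ↦ CB
    B ↦ AA
    C ↦ CA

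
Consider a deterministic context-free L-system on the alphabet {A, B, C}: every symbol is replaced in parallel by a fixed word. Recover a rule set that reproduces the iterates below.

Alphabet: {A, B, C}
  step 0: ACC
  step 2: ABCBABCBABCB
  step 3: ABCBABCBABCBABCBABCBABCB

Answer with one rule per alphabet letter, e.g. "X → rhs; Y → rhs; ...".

A->AB, B->CB, C->AB

  step 2 ⇒ step 3: ABCBABCBABCB ⇒ AB·CB·AB·CB·AB·CB·AB·CB·AB·CB·AB·CB
    A ↦ AB
    B ↦ CB
    C ↦ AB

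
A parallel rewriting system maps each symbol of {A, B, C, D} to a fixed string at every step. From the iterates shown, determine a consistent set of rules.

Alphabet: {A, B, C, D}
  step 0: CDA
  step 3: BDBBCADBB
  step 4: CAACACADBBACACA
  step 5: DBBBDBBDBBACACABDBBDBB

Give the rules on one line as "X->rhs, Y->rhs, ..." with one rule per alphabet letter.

  step 4 ⇒ step 5: CAACACADBBACACA ⇒ DB·B·B·DB·B·DB·B·A·CA·CA·B·DB·B·DB·B
    A ↦ B
    B ↦ CA
    C ↦ DB
    D ↦ A

A->B, B->CA, C->DB, D->A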